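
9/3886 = 9/3886= 0.00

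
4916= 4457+459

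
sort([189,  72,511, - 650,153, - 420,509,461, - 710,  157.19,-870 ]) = [  -  870,-710,  -  650, - 420, 72,153, 157.19,  189,  461, 509, 511] 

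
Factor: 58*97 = 5626 = 2^1*29^1*97^1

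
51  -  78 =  - 27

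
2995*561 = 1680195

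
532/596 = 133/149 = 0.89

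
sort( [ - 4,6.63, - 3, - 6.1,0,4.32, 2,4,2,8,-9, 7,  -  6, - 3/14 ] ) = [ - 9 , - 6.1,-6,  -  4,  -  3, - 3/14, 0,2,2, 4,4.32, 6.63,7,8]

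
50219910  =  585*85846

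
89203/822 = 89203/822 = 108.52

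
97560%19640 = 19000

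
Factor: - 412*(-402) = 165624 = 2^3*3^1*67^1 * 103^1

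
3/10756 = 3/10756=0.00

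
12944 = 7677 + 5267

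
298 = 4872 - 4574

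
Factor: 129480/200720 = 249/386 = 2^(  -  1)*3^1*83^1*193^( - 1)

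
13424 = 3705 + 9719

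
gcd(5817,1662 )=831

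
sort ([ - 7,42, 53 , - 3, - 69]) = [-69, - 7, - 3,42, 53]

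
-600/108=  -  6 + 4/9 =- 5.56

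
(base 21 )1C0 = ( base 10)693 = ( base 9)850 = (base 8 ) 1265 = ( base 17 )26d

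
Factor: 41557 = 29^1*1433^1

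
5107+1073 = 6180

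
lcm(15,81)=405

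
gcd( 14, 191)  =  1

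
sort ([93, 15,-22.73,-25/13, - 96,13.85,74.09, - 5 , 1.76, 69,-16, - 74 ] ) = [-96,-74,- 22.73,-16, - 5, - 25/13, 1.76 , 13.85, 15,69,74.09, 93 ] 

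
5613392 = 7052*796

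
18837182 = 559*33698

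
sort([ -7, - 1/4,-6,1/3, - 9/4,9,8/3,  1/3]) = [-7,-6, - 9/4, - 1/4,  1/3, 1/3 , 8/3,9]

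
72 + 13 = 85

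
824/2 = 412 = 412.00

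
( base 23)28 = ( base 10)54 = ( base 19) 2g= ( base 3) 2000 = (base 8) 66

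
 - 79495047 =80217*( - 991 ) 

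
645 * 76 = 49020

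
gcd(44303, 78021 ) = 1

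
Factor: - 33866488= -2^3*23^1*184057^1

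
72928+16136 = 89064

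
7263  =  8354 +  -1091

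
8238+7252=15490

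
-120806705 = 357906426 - 478713131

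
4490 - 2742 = 1748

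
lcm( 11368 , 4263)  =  34104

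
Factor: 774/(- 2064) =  - 2^(-3 ) * 3^1 = - 3/8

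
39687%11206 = 6069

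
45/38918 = 45/38918 = 0.00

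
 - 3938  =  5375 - 9313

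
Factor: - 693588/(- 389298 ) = 2^1*13^( - 1 )*31^( - 1 )*359^1 = 718/403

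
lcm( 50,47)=2350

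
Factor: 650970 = 2^1*3^3*5^1*2411^1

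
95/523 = 95/523=0.18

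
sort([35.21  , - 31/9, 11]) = [ - 31/9, 11, 35.21 ]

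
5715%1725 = 540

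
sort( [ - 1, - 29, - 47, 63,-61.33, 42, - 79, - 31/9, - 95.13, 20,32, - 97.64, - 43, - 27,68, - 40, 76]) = [ - 97.64, - 95.13, - 79,  -  61.33,-47 , - 43, - 40, - 29, - 27 , - 31/9, - 1,20, 32,42, 63,  68 , 76]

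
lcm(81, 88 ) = 7128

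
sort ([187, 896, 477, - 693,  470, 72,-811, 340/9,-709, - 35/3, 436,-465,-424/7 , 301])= [ - 811 , - 709,-693, - 465,-424/7, - 35/3, 340/9,72, 187, 301, 436, 470,477, 896] 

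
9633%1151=425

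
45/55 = 9/11= 0.82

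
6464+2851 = 9315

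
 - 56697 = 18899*( - 3 ) 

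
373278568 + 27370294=400648862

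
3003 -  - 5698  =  8701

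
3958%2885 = 1073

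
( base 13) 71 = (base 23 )40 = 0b1011100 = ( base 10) 92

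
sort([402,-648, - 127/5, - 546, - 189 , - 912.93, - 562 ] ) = [ - 912.93, - 648, - 562,- 546 , - 189, - 127/5,402 ]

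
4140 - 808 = 3332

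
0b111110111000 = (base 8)7670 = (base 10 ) 4024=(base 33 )3MV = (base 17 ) DFC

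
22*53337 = 1173414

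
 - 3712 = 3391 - 7103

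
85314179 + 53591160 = 138905339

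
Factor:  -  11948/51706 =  - 2^1 * 29^1 * 251^( - 1 )  =  - 58/251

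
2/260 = 1/130 = 0.01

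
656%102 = 44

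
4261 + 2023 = 6284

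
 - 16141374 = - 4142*3897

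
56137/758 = 56137/758  =  74.06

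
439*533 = 233987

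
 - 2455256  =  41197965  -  43653221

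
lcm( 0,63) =0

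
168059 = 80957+87102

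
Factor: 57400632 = 2^3*3^2 * 787^1*1013^1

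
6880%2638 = 1604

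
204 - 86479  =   - 86275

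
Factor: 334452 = 2^2*3^1*47^1*593^1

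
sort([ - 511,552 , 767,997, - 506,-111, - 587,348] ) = [ - 587, - 511, - 506, - 111,  348,552 , 767, 997]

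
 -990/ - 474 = 2 + 7/79 = 2.09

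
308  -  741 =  - 433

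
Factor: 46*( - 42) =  -1932 = -  2^2*3^1*7^1*23^1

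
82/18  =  41/9  =  4.56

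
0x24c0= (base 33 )8l3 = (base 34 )84o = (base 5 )300113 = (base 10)9408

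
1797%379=281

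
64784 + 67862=132646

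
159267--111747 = 271014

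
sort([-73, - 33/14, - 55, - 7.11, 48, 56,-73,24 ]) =[-73,  -  73, - 55, - 7.11 ,-33/14 , 24,48,56]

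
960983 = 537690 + 423293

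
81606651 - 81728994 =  - 122343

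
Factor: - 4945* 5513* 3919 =  -  5^1*23^1*37^1*43^1*149^1*3919^1= - 106838935415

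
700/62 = 11+ 9/31 = 11.29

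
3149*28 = 88172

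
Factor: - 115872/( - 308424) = 68/181 = 2^2*17^1*181^ (-1 ) 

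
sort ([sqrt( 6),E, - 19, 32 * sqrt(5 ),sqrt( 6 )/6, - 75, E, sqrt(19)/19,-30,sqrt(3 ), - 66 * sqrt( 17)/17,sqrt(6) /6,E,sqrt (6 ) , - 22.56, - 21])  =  [ -75,-30, - 22.56, - 21 , - 19, - 66*sqrt ( 17)/17,sqrt( 19 )/19,sqrt(6)/6,sqrt( 6 ) /6,sqrt( 3 ),sqrt(6 ),sqrt(6 ) , E,E,E,32 * sqrt(5 )] 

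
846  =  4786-3940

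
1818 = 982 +836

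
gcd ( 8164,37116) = 4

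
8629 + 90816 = 99445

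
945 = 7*135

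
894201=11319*79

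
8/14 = 4/7 = 0.57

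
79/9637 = 79/9637 = 0.01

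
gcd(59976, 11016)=1224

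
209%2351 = 209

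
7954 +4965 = 12919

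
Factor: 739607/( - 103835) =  - 5^ ( - 1 )*11^1*19^( - 1)*71^1*947^1*1093^ ( - 1 ) 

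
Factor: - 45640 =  - 2^3*5^1*7^1*163^1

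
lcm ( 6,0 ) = 0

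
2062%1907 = 155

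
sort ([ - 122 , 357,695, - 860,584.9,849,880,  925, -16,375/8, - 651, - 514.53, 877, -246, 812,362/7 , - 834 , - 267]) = [ -860, - 834,-651 ,  -  514.53, - 267 , - 246, - 122, - 16,375/8, 362/7,357 , 584.9,695,812, 849 , 877, 880,925]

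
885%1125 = 885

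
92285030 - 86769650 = 5515380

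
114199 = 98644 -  - 15555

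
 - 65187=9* ( - 7243)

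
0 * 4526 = 0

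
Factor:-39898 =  - 2^1*19949^1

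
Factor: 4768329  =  3^1*1589443^1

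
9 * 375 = 3375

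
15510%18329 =15510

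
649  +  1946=2595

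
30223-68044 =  - 37821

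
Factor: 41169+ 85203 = 2^2* 3^1*10531^1=126372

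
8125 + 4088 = 12213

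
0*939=0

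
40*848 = 33920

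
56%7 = 0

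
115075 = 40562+74513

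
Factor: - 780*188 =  - 146640=-2^4*3^1*5^1*13^1*47^1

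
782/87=8  +  86/87 = 8.99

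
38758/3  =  12919 + 1/3=12919.33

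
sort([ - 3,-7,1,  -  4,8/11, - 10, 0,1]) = [ - 10, - 7, - 4,-3,0, 8/11,1,1 ]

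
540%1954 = 540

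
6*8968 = 53808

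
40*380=15200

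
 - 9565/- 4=2391 + 1/4  =  2391.25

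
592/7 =592/7 = 84.57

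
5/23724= 5/23724 = 0.00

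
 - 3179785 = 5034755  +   - 8214540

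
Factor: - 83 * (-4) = 2^2*83^1 = 332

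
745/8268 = 745/8268 = 0.09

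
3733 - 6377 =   -  2644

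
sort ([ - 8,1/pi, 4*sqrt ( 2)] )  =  [- 8,1/pi,4*sqrt(2 )] 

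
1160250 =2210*525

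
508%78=40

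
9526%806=660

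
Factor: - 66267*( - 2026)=2^1*3^2*37^1*199^1*1013^1 = 134256942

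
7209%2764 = 1681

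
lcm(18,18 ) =18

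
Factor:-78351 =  - 3^1*  7^2 * 13^1*41^1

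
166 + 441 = 607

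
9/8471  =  9/8471 =0.00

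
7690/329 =7690/329= 23.37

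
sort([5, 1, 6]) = [ 1,5, 6]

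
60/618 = 10/103  =  0.10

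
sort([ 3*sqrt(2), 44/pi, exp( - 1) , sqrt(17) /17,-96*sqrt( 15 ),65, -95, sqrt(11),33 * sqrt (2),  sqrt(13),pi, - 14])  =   [  -  96*sqrt( 15 ) , - 95,-14,sqrt(17)/17,exp( - 1 ),pi , sqrt(11) , sqrt(13 ),  3*sqrt(2), 44/pi,33*sqrt(2),65] 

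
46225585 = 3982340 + 42243245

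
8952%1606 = 922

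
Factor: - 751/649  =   - 11^( - 1 )*59^(-1) * 751^1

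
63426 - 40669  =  22757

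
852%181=128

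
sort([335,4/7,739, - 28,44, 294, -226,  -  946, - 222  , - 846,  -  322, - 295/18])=[  -  946, - 846, - 322, - 226, - 222, - 28, - 295/18, 4/7, 44, 294, 335,739] 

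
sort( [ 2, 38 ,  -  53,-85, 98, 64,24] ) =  [ - 85, - 53, 2, 24, 38, 64, 98 ] 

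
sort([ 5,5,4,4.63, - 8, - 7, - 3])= [ - 8,- 7,-3,4,4.63,5, 5]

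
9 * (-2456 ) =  - 22104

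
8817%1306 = 981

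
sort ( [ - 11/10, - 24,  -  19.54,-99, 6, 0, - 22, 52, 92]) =[ - 99,-24,-22, - 19.54, - 11/10, 0 , 6, 52, 92 ]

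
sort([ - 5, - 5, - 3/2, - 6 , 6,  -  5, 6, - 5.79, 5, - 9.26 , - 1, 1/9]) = [-9.26, - 6, - 5.79 ,-5, - 5,  -  5,-3/2, - 1 , 1/9 , 5, 6, 6 ]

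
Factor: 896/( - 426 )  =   - 2^6*3^( - 1 )*7^1* 71^( - 1)  =  -  448/213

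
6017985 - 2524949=3493036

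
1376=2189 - 813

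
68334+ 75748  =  144082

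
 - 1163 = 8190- 9353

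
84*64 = 5376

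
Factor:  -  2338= - 2^1*7^1 * 167^1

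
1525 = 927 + 598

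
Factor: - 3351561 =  - 3^1*53^1*107^1 *197^1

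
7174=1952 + 5222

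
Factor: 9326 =2^1*4663^1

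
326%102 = 20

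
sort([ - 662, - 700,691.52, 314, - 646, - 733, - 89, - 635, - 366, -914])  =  [ - 914 , - 733, - 700, - 662, - 646, -635 , - 366,- 89, 314 , 691.52 ] 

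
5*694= 3470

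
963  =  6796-5833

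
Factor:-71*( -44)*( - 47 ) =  - 2^2 * 11^1*47^1 * 71^1 = - 146828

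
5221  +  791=6012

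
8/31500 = 2/7875 = 0.00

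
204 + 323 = 527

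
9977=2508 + 7469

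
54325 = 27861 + 26464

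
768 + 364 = 1132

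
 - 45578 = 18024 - 63602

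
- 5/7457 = - 1 + 7452/7457 = - 0.00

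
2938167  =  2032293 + 905874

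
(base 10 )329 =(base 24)DH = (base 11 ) 27a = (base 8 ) 511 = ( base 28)bl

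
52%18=16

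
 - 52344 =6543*(-8 ) 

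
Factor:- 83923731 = -3^2*67^1 * 139177^1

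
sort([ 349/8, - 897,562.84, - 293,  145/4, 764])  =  [ - 897,  -  293, 145/4,349/8 , 562.84, 764]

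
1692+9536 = 11228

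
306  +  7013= 7319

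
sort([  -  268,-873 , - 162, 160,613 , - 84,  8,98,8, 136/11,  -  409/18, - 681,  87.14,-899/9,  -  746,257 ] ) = [  -  873, - 746, - 681, - 268,-162, - 899/9 , - 84, - 409/18, 8, 8, 136/11,87.14,98, 160,257,613]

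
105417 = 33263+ 72154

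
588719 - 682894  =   - 94175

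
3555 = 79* 45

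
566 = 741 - 175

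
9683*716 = 6933028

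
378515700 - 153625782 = 224889918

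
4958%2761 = 2197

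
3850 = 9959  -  6109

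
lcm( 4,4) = 4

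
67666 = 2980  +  64686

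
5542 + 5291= 10833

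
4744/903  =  5 + 229/903 = 5.25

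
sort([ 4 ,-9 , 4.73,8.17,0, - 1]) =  [  -  9,-1, 0, 4,4.73,8.17 ] 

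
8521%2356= 1453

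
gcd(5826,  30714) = 6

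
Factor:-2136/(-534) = 4 = 2^2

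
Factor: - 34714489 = -3547^1 * 9787^1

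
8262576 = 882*9368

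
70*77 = 5390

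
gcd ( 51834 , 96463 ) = 1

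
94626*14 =1324764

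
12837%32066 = 12837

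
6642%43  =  20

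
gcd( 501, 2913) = 3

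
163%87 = 76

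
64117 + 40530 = 104647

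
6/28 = 3/14 = 0.21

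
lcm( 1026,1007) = 54378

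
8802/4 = 4401/2 = 2200.50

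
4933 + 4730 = 9663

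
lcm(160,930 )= 14880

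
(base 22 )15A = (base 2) 1001011100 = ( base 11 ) 4AA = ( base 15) 2A4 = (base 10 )604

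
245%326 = 245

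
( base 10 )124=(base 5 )444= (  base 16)7C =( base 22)5E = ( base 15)84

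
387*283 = 109521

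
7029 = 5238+1791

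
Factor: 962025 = 3^1*5^2*101^1*127^1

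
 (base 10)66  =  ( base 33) 20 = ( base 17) 3f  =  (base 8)102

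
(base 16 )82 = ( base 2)10000010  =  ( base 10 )130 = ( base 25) 55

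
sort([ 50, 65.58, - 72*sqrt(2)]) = [-72*sqrt( 2), 50, 65.58]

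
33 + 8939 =8972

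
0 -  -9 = 9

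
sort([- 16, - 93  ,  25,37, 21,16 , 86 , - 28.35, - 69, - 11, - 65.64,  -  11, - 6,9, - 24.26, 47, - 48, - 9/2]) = [ - 93, - 69, - 65.64, - 48,-28.35, - 24.26, - 16, - 11,  -  11 , - 6, -9/2, 9,16, 21, 25,37, 47,  86]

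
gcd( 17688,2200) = 88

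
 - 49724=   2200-51924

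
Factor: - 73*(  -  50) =3650  =  2^1*5^2*73^1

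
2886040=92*31370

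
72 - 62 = 10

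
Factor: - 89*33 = - 2937 =- 3^1*11^1*89^1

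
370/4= 92+ 1/2 = 92.50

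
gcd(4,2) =2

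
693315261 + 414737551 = 1108052812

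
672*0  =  0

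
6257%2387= 1483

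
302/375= 302/375 = 0.81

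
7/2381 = 7/2381 = 0.00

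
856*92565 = 79235640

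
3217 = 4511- 1294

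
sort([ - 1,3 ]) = [ - 1,  3] 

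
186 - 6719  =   - 6533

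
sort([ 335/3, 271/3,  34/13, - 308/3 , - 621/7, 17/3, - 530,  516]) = [ - 530, - 308/3,  -  621/7, 34/13,  17/3, 271/3, 335/3,  516 ] 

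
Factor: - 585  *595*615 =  - 3^3*5^3*7^1*13^1 * 17^1*41^1  =  -  214066125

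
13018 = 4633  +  8385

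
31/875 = 31/875=0.04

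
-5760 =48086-53846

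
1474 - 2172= - 698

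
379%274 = 105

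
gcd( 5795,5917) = 61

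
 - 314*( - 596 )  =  187144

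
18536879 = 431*43009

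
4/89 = 4/89=0.04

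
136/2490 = 68/1245 = 0.05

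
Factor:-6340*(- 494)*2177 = 6818276920 = 2^3*5^1*7^1*13^1*19^1* 311^1*317^1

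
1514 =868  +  646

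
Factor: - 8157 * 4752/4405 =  - 38762064/4405 = - 2^4 * 3^4 * 5^( - 1 )*11^1*881^(-1 )*2719^1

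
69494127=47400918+22093209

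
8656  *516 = 4466496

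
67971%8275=1771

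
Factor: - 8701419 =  - 3^1*439^1 *6607^1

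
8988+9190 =18178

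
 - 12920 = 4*(-3230 ) 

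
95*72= 6840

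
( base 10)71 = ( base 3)2122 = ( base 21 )38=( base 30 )2b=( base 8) 107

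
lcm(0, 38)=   0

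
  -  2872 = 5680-8552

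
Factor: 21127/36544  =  37/64 = 2^ (- 6)*37^1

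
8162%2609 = 335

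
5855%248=151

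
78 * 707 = 55146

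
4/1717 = 4/1717= 0.00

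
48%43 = 5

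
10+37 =47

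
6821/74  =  92 + 13/74=92.18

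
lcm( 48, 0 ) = 0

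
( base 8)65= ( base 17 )32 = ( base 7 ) 104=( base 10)53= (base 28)1P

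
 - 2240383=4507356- 6747739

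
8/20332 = 2/5083   =  0.00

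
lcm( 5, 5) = 5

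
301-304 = - 3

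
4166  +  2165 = 6331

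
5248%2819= 2429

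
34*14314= 486676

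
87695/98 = 87695/98 = 894.85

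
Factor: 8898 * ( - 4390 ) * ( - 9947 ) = 388551902340 = 2^2*3^1*5^1*7^3* 29^1*439^1*1483^1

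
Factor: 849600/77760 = 295/27 = 3^( - 3)*5^1*59^1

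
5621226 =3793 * 1482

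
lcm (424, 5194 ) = 20776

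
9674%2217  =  806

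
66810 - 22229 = 44581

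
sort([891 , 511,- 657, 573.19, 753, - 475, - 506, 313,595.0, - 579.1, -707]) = [-707, - 657, - 579.1,-506, - 475, 313,  511,573.19,  595.0, 753,  891]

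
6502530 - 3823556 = 2678974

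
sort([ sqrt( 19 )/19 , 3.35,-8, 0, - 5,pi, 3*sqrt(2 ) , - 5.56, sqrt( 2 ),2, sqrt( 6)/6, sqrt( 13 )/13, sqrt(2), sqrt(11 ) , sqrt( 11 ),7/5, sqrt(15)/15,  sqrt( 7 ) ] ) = [ - 8, - 5.56, - 5, 0,sqrt( 19 ) /19,sqrt( 15 ) /15,sqrt( 13) /13, sqrt( 6)/6, 7/5,sqrt( 2), sqrt( 2 ), 2, sqrt(7),pi,sqrt (11 ), sqrt( 11), 3.35,3*sqrt( 2)] 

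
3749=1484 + 2265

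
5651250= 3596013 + 2055237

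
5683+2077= 7760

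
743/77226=743/77226 = 0.01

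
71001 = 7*10143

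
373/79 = 4 + 57/79= 4.72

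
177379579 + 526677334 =704056913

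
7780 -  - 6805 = 14585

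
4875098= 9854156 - 4979058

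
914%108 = 50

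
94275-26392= 67883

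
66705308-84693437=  - 17988129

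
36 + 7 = 43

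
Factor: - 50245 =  - 5^1*13^1*773^1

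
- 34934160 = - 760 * 45966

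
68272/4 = 17068 = 17068.00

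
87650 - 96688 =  - 9038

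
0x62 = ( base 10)98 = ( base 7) 200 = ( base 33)2w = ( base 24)42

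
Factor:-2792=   -  2^3*349^1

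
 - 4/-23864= 1/5966 = 0.00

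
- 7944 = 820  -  8764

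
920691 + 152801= 1073492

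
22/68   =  11/34 = 0.32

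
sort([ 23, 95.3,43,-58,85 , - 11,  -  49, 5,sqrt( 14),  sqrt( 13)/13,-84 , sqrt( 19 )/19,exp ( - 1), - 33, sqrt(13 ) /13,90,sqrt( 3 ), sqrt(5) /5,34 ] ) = [ - 84,-58,  -  49,  -  33, - 11,sqrt(19)/19, sqrt(13) /13,sqrt ( 13 ) /13,exp( - 1 ) , sqrt( 5 )/5 , sqrt( 3 ),sqrt(14 ) , 5,23,34 , 43,  85,90,95.3] 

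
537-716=-179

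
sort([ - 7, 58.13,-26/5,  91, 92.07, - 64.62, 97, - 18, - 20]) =[ - 64.62, - 20,  -  18, - 7,-26/5, 58.13,91,  92.07,97 ]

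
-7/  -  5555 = 7/5555 = 0.00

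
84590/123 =687+ 89/123 = 687.72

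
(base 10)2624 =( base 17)916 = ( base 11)1a76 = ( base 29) 33E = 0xa40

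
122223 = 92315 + 29908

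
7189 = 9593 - 2404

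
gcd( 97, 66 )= 1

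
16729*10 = 167290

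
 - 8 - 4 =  - 12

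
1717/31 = 55+12/31 = 55.39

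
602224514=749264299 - 147039785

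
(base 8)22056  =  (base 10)9262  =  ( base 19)16C9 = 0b10010000101110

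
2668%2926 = 2668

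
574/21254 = 287/10627 = 0.03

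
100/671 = 100/671 = 0.15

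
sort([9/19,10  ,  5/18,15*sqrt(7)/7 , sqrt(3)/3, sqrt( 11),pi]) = [ 5/18,9/19 , sqrt(3)/3,pi,sqrt( 11),15*sqrt( 7)/7, 10] 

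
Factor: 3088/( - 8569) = -2^4*11^(-1 )*19^(-1)*41^( - 1)*193^1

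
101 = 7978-7877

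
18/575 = 18/575=0.03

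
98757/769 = 98757/769= 128.42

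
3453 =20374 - 16921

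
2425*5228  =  12677900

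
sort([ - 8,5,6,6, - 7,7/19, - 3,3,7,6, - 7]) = [ - 8, - 7,  -  7, - 3,7/19, 3,5,6, 6,6,7]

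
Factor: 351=3^3*13^1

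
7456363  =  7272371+183992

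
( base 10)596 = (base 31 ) J7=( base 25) NL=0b1001010100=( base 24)10K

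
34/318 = 17/159 = 0.11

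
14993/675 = 22+ 143/675=22.21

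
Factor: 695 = 5^1 * 139^1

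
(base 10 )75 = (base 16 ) 4B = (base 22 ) 39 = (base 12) 63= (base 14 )55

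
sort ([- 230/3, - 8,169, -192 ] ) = [ - 192, - 230/3, - 8, 169 ]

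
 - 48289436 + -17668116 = - 65957552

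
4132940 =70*59042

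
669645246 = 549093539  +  120551707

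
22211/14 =3173/2 = 1586.50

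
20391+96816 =117207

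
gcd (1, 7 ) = 1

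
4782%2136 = 510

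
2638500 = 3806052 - 1167552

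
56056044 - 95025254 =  - 38969210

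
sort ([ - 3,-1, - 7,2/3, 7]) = [-7, - 3,-1,2/3 , 7 ]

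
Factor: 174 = 2^1 * 3^1*29^1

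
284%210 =74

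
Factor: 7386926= 2^1*3693463^1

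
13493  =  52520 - 39027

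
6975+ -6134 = 841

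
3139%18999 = 3139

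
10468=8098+2370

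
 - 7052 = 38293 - 45345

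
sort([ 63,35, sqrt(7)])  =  [ sqrt( 7 ), 35,  63]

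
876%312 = 252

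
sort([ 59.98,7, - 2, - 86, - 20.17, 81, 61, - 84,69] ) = [-86, - 84, - 20.17, - 2,7,  59.98,61, 69, 81]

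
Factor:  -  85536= -2^5 * 3^5*11^1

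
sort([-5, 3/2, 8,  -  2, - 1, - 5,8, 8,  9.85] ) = [  -  5, - 5, - 2, - 1,3/2,8, 8, 8, 9.85 ]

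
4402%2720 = 1682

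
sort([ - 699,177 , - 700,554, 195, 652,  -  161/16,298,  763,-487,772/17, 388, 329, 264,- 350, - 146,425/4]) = [-700, - 699,  -  487, - 350, - 146, - 161/16  ,  772/17,  425/4, 177, 195, 264, 298,329,388, 554, 652, 763]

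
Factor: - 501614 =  - 2^1 * 250807^1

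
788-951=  - 163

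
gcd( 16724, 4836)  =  4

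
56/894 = 28/447 = 0.06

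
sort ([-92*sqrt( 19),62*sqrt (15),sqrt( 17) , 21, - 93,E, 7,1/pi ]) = [ - 92 * sqrt( 19), - 93,1/pi,E,sqrt( 17),7,  21, 62*sqrt(15 ) ] 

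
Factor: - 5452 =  - 2^2*29^1*47^1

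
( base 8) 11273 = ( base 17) GA1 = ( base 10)4795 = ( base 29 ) 5KA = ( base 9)6517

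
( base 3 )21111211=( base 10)5476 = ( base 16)1564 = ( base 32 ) 5B4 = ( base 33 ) 50v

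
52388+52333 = 104721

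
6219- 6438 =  - 219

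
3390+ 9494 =12884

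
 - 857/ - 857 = 1 + 0/1 = 1.00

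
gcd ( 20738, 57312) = 2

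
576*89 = 51264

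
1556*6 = 9336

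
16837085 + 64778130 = 81615215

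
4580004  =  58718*78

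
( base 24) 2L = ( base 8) 105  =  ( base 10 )69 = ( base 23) 30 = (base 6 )153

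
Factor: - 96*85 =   -  2^5*3^1*5^1*17^1=-8160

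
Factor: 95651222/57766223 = 2^1*29^1*131^1 * 5521^ (-1 )* 10463^(-1)*12589^1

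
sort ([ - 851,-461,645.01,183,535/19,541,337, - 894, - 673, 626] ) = [-894,-851,-673,-461, 535/19,183, 337,541,626,645.01 ]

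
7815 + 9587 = 17402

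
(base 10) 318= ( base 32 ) 9U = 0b100111110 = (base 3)102210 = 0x13e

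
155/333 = 155/333=0.47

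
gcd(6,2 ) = 2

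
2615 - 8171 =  - 5556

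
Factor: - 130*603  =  -78390 = - 2^1*3^2*5^1*13^1*67^1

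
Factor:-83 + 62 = -3^1 * 7^1 =-21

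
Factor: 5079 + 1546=6625= 5^3*53^1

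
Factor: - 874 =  - 2^1*19^1*23^1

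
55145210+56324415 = 111469625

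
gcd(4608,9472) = 256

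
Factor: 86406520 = 2^3* 5^1* 157^1*13759^1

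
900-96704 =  - 95804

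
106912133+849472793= 956384926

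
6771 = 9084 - 2313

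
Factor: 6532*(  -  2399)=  - 2^2*23^1* 71^1*2399^1=- 15670268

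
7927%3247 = 1433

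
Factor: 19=19^1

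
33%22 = 11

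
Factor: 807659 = 41^1*19699^1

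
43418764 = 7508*5783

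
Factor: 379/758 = 2^( -1) = 1/2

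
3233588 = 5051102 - 1817514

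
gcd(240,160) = 80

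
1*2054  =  2054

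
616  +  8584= 9200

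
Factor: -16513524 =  - 2^2*3^3*107^1*1429^1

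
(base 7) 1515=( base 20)1a0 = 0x258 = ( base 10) 600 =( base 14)30c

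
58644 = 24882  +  33762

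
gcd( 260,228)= 4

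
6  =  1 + 5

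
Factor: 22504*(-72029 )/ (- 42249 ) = 2^3*3^( - 1)*17^1*19^1*29^1*97^1*223^1*14083^ ( - 1) = 1620940616/42249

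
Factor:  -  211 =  - 211^1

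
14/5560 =7/2780 =0.00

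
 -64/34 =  - 32/17 =-  1.88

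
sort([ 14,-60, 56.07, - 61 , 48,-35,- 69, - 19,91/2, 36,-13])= [ - 69 , - 61, - 60  , - 35, - 19, - 13, 14,36,91/2 , 48,56.07]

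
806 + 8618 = 9424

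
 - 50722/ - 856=25361/428= 59.25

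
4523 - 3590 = 933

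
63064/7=63064/7 = 9009.14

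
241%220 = 21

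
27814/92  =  13907/46 = 302.33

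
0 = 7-7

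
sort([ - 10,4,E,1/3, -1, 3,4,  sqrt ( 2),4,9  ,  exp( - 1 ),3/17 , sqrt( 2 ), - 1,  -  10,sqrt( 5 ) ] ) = [  -  10, - 10 , - 1,-1,3/17,1/3,exp( - 1),sqrt( 2),sqrt( 2),sqrt ( 5),E,3,4,  4, 4 , 9]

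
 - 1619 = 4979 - 6598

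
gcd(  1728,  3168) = 288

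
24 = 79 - 55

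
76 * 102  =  7752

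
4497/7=4497/7= 642.43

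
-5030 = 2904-7934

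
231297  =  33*7009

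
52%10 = 2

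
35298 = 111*318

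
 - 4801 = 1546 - 6347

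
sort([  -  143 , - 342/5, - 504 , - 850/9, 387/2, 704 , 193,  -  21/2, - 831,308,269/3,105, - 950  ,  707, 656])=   [ - 950 , - 831 , - 504  , - 143, - 850/9, - 342/5, - 21/2 , 269/3 , 105,193, 387/2,308,656, 704,707 ]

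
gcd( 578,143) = 1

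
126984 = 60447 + 66537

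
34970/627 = 55 + 485/627=55.77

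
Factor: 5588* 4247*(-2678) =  - 63554928008  =  - 2^3*11^1*13^1*31^1*103^1*127^1*137^1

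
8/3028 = 2/757=0.00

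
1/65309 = 1/65309= 0.00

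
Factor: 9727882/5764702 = 4863941/2882351 = 2882351^ ( - 1 )*4863941^1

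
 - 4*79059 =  - 316236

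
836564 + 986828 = 1823392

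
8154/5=1630 + 4/5 = 1630.80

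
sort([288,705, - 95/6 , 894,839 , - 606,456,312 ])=[ - 606, - 95/6,288,312, 456,705,839,894]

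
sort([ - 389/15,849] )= [ - 389/15,849]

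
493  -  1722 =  - 1229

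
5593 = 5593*1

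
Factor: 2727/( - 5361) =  - 3^2 * 101^1*1787^( - 1 )  =  -909/1787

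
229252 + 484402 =713654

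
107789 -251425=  - 143636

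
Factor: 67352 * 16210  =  2^4 *5^1*1621^1*8419^1  =  1091775920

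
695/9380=139/1876 = 0.07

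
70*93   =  6510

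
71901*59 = 4242159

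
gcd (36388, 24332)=44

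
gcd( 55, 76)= 1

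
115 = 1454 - 1339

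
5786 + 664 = 6450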